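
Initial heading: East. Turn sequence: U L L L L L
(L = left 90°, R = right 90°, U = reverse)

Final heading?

Answer: Final heading: South

Derivation:
Start: East
  U (U-turn (180°)) -> West
  L (left (90° counter-clockwise)) -> South
  L (left (90° counter-clockwise)) -> East
  L (left (90° counter-clockwise)) -> North
  L (left (90° counter-clockwise)) -> West
  L (left (90° counter-clockwise)) -> South
Final: South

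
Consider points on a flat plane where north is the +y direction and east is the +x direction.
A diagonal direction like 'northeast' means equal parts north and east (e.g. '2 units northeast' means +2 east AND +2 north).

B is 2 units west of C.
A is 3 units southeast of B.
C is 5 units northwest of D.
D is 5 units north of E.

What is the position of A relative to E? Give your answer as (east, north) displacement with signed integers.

Answer: A is at (east=-4, north=7) relative to E.

Derivation:
Place E at the origin (east=0, north=0).
  D is 5 units north of E: delta (east=+0, north=+5); D at (east=0, north=5).
  C is 5 units northwest of D: delta (east=-5, north=+5); C at (east=-5, north=10).
  B is 2 units west of C: delta (east=-2, north=+0); B at (east=-7, north=10).
  A is 3 units southeast of B: delta (east=+3, north=-3); A at (east=-4, north=7).
Therefore A relative to E: (east=-4, north=7).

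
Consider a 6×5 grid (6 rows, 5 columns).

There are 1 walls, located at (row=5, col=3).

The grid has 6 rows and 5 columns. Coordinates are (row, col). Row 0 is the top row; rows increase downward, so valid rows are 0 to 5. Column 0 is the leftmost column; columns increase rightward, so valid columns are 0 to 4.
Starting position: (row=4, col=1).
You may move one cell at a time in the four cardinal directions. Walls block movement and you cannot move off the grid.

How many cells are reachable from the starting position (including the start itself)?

Answer: Reachable cells: 29

Derivation:
BFS flood-fill from (row=4, col=1):
  Distance 0: (row=4, col=1)
  Distance 1: (row=3, col=1), (row=4, col=0), (row=4, col=2), (row=5, col=1)
  Distance 2: (row=2, col=1), (row=3, col=0), (row=3, col=2), (row=4, col=3), (row=5, col=0), (row=5, col=2)
  Distance 3: (row=1, col=1), (row=2, col=0), (row=2, col=2), (row=3, col=3), (row=4, col=4)
  Distance 4: (row=0, col=1), (row=1, col=0), (row=1, col=2), (row=2, col=3), (row=3, col=4), (row=5, col=4)
  Distance 5: (row=0, col=0), (row=0, col=2), (row=1, col=3), (row=2, col=4)
  Distance 6: (row=0, col=3), (row=1, col=4)
  Distance 7: (row=0, col=4)
Total reachable: 29 (grid has 29 open cells total)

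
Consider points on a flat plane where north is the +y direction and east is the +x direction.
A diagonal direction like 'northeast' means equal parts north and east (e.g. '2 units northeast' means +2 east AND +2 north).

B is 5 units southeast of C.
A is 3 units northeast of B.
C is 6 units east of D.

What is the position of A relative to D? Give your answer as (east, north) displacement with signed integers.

Answer: A is at (east=14, north=-2) relative to D.

Derivation:
Place D at the origin (east=0, north=0).
  C is 6 units east of D: delta (east=+6, north=+0); C at (east=6, north=0).
  B is 5 units southeast of C: delta (east=+5, north=-5); B at (east=11, north=-5).
  A is 3 units northeast of B: delta (east=+3, north=+3); A at (east=14, north=-2).
Therefore A relative to D: (east=14, north=-2).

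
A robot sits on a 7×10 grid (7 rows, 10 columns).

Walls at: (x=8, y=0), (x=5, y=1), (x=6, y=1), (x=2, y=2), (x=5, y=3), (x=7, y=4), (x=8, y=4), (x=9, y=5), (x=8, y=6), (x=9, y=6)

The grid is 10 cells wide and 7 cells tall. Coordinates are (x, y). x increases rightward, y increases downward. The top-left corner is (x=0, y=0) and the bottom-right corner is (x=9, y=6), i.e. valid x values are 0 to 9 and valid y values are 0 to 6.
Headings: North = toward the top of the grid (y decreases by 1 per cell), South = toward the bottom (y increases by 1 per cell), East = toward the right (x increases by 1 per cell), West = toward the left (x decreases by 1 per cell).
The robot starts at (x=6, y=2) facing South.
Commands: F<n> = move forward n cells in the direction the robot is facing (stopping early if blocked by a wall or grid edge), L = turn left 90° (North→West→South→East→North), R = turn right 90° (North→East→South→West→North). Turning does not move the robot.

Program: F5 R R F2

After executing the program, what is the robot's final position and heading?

Answer: Final position: (x=6, y=4), facing North

Derivation:
Start: (x=6, y=2), facing South
  F5: move forward 4/5 (blocked), now at (x=6, y=6)
  R: turn right, now facing West
  R: turn right, now facing North
  F2: move forward 2, now at (x=6, y=4)
Final: (x=6, y=4), facing North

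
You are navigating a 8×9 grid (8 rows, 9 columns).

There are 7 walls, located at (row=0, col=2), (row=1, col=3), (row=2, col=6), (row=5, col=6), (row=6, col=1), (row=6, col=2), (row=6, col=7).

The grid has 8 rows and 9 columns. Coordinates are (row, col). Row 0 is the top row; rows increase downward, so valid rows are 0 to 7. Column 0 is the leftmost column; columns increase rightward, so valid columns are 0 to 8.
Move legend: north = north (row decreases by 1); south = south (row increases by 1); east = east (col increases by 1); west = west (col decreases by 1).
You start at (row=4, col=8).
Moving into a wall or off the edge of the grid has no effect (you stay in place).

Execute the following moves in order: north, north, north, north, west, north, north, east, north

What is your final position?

Start: (row=4, col=8)
  north (north): (row=4, col=8) -> (row=3, col=8)
  north (north): (row=3, col=8) -> (row=2, col=8)
  north (north): (row=2, col=8) -> (row=1, col=8)
  north (north): (row=1, col=8) -> (row=0, col=8)
  west (west): (row=0, col=8) -> (row=0, col=7)
  north (north): blocked, stay at (row=0, col=7)
  north (north): blocked, stay at (row=0, col=7)
  east (east): (row=0, col=7) -> (row=0, col=8)
  north (north): blocked, stay at (row=0, col=8)
Final: (row=0, col=8)

Answer: Final position: (row=0, col=8)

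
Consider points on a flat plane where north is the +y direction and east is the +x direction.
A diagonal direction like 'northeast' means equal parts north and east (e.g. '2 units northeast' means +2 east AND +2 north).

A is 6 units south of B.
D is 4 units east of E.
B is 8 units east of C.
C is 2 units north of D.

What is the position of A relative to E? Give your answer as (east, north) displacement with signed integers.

Place E at the origin (east=0, north=0).
  D is 4 units east of E: delta (east=+4, north=+0); D at (east=4, north=0).
  C is 2 units north of D: delta (east=+0, north=+2); C at (east=4, north=2).
  B is 8 units east of C: delta (east=+8, north=+0); B at (east=12, north=2).
  A is 6 units south of B: delta (east=+0, north=-6); A at (east=12, north=-4).
Therefore A relative to E: (east=12, north=-4).

Answer: A is at (east=12, north=-4) relative to E.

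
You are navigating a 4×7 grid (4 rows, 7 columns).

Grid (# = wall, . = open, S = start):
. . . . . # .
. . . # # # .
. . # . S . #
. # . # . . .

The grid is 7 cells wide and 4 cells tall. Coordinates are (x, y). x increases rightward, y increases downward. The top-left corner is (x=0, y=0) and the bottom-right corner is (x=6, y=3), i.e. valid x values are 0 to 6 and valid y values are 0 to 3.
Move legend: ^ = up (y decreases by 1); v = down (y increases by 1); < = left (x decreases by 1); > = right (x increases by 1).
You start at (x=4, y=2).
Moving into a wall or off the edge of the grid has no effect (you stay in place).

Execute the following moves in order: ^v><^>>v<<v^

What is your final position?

Answer: Final position: (x=4, y=2)

Derivation:
Start: (x=4, y=2)
  ^ (up): blocked, stay at (x=4, y=2)
  v (down): (x=4, y=2) -> (x=4, y=3)
  > (right): (x=4, y=3) -> (x=5, y=3)
  < (left): (x=5, y=3) -> (x=4, y=3)
  ^ (up): (x=4, y=3) -> (x=4, y=2)
  > (right): (x=4, y=2) -> (x=5, y=2)
  > (right): blocked, stay at (x=5, y=2)
  v (down): (x=5, y=2) -> (x=5, y=3)
  < (left): (x=5, y=3) -> (x=4, y=3)
  < (left): blocked, stay at (x=4, y=3)
  v (down): blocked, stay at (x=4, y=3)
  ^ (up): (x=4, y=3) -> (x=4, y=2)
Final: (x=4, y=2)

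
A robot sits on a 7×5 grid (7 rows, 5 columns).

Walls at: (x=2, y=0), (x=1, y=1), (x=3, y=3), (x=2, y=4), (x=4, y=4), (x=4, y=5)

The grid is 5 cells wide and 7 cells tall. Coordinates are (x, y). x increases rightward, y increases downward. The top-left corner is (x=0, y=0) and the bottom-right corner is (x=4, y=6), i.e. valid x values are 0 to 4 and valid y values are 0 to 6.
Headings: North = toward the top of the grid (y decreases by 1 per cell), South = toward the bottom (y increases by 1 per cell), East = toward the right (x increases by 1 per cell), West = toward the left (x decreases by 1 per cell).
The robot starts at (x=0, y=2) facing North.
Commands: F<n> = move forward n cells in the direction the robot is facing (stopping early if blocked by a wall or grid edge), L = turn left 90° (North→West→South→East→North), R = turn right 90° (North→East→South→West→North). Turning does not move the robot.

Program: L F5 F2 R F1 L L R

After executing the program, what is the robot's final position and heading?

Start: (x=0, y=2), facing North
  L: turn left, now facing West
  F5: move forward 0/5 (blocked), now at (x=0, y=2)
  F2: move forward 0/2 (blocked), now at (x=0, y=2)
  R: turn right, now facing North
  F1: move forward 1, now at (x=0, y=1)
  L: turn left, now facing West
  L: turn left, now facing South
  R: turn right, now facing West
Final: (x=0, y=1), facing West

Answer: Final position: (x=0, y=1), facing West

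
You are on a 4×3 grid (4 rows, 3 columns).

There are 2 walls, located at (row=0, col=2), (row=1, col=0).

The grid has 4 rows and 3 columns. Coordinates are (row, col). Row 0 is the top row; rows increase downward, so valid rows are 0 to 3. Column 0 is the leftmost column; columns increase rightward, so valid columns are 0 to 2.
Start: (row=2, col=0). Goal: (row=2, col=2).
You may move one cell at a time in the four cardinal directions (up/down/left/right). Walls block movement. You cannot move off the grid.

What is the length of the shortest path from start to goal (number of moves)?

Answer: Shortest path length: 2

Derivation:
BFS from (row=2, col=0) until reaching (row=2, col=2):
  Distance 0: (row=2, col=0)
  Distance 1: (row=2, col=1), (row=3, col=0)
  Distance 2: (row=1, col=1), (row=2, col=2), (row=3, col=1)  <- goal reached here
One shortest path (2 moves): (row=2, col=0) -> (row=2, col=1) -> (row=2, col=2)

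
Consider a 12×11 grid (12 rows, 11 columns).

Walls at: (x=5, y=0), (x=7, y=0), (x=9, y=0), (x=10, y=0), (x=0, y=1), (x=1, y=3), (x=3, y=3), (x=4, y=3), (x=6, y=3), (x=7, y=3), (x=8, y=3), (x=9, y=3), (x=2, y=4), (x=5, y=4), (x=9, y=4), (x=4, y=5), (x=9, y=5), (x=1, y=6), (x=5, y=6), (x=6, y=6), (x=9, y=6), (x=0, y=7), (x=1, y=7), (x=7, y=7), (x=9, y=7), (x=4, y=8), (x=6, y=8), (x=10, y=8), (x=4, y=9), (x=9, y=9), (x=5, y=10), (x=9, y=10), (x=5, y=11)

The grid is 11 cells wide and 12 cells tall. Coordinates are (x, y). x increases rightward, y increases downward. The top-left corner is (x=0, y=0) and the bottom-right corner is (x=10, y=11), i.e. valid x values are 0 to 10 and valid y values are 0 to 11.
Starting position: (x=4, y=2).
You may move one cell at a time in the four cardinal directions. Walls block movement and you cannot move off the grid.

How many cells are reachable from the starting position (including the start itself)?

Answer: Reachable cells: 99

Derivation:
BFS flood-fill from (x=4, y=2):
  Distance 0: (x=4, y=2)
  Distance 1: (x=4, y=1), (x=3, y=2), (x=5, y=2)
  Distance 2: (x=4, y=0), (x=3, y=1), (x=5, y=1), (x=2, y=2), (x=6, y=2), (x=5, y=3)
  Distance 3: (x=3, y=0), (x=2, y=1), (x=6, y=1), (x=1, y=2), (x=7, y=2), (x=2, y=3)
  Distance 4: (x=2, y=0), (x=6, y=0), (x=1, y=1), (x=7, y=1), (x=0, y=2), (x=8, y=2)
  Distance 5: (x=1, y=0), (x=8, y=1), (x=9, y=2), (x=0, y=3)
  Distance 6: (x=0, y=0), (x=8, y=0), (x=9, y=1), (x=10, y=2), (x=0, y=4)
  Distance 7: (x=10, y=1), (x=10, y=3), (x=1, y=4), (x=0, y=5)
  Distance 8: (x=10, y=4), (x=1, y=5), (x=0, y=6)
  Distance 9: (x=2, y=5), (x=10, y=5)
  Distance 10: (x=3, y=5), (x=2, y=6), (x=10, y=6)
  Distance 11: (x=3, y=4), (x=3, y=6), (x=2, y=7), (x=10, y=7)
  Distance 12: (x=4, y=4), (x=4, y=6), (x=3, y=7), (x=2, y=8)
  Distance 13: (x=4, y=7), (x=1, y=8), (x=3, y=8), (x=2, y=9)
  Distance 14: (x=5, y=7), (x=0, y=8), (x=1, y=9), (x=3, y=9), (x=2, y=10)
  Distance 15: (x=6, y=7), (x=5, y=8), (x=0, y=9), (x=1, y=10), (x=3, y=10), (x=2, y=11)
  Distance 16: (x=5, y=9), (x=0, y=10), (x=4, y=10), (x=1, y=11), (x=3, y=11)
  Distance 17: (x=6, y=9), (x=0, y=11), (x=4, y=11)
  Distance 18: (x=7, y=9), (x=6, y=10)
  Distance 19: (x=7, y=8), (x=8, y=9), (x=7, y=10), (x=6, y=11)
  Distance 20: (x=8, y=8), (x=8, y=10), (x=7, y=11)
  Distance 21: (x=8, y=7), (x=9, y=8), (x=8, y=11)
  Distance 22: (x=8, y=6), (x=9, y=11)
  Distance 23: (x=8, y=5), (x=7, y=6), (x=10, y=11)
  Distance 24: (x=8, y=4), (x=7, y=5), (x=10, y=10)
  Distance 25: (x=7, y=4), (x=6, y=5), (x=10, y=9)
  Distance 26: (x=6, y=4), (x=5, y=5)
Total reachable: 99 (grid has 99 open cells total)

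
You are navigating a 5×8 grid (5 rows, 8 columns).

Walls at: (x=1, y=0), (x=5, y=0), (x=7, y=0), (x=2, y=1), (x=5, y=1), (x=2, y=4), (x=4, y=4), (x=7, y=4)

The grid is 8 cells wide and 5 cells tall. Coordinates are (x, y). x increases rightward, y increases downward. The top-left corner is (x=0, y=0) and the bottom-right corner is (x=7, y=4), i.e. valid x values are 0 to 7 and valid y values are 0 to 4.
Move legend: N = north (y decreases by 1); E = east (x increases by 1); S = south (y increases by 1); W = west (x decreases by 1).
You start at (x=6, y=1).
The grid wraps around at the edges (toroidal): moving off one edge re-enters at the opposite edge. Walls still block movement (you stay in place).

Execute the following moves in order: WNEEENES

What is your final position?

Start: (x=6, y=1)
  W (west): blocked, stay at (x=6, y=1)
  N (north): (x=6, y=1) -> (x=6, y=0)
  [×3]E (east): blocked, stay at (x=6, y=0)
  N (north): (x=6, y=0) -> (x=6, y=4)
  E (east): blocked, stay at (x=6, y=4)
  S (south): (x=6, y=4) -> (x=6, y=0)
Final: (x=6, y=0)

Answer: Final position: (x=6, y=0)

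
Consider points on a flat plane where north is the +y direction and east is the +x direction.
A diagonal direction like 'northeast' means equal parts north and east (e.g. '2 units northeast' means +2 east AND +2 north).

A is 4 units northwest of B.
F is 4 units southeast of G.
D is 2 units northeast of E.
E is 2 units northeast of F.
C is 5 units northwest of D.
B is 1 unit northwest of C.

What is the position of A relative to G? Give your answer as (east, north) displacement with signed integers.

Place G at the origin (east=0, north=0).
  F is 4 units southeast of G: delta (east=+4, north=-4); F at (east=4, north=-4).
  E is 2 units northeast of F: delta (east=+2, north=+2); E at (east=6, north=-2).
  D is 2 units northeast of E: delta (east=+2, north=+2); D at (east=8, north=0).
  C is 5 units northwest of D: delta (east=-5, north=+5); C at (east=3, north=5).
  B is 1 unit northwest of C: delta (east=-1, north=+1); B at (east=2, north=6).
  A is 4 units northwest of B: delta (east=-4, north=+4); A at (east=-2, north=10).
Therefore A relative to G: (east=-2, north=10).

Answer: A is at (east=-2, north=10) relative to G.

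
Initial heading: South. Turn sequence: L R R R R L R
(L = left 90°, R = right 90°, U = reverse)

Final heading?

Start: South
  L (left (90° counter-clockwise)) -> East
  R (right (90° clockwise)) -> South
  R (right (90° clockwise)) -> West
  R (right (90° clockwise)) -> North
  R (right (90° clockwise)) -> East
  L (left (90° counter-clockwise)) -> North
  R (right (90° clockwise)) -> East
Final: East

Answer: Final heading: East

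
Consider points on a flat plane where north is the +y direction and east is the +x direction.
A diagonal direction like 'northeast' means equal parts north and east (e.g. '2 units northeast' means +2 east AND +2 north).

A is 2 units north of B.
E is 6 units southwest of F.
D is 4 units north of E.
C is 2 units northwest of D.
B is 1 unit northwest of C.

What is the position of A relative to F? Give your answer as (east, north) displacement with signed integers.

Place F at the origin (east=0, north=0).
  E is 6 units southwest of F: delta (east=-6, north=-6); E at (east=-6, north=-6).
  D is 4 units north of E: delta (east=+0, north=+4); D at (east=-6, north=-2).
  C is 2 units northwest of D: delta (east=-2, north=+2); C at (east=-8, north=0).
  B is 1 unit northwest of C: delta (east=-1, north=+1); B at (east=-9, north=1).
  A is 2 units north of B: delta (east=+0, north=+2); A at (east=-9, north=3).
Therefore A relative to F: (east=-9, north=3).

Answer: A is at (east=-9, north=3) relative to F.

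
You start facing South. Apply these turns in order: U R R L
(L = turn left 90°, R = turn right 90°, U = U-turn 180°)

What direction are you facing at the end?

Start: South
  U (U-turn (180°)) -> North
  R (right (90° clockwise)) -> East
  R (right (90° clockwise)) -> South
  L (left (90° counter-clockwise)) -> East
Final: East

Answer: Final heading: East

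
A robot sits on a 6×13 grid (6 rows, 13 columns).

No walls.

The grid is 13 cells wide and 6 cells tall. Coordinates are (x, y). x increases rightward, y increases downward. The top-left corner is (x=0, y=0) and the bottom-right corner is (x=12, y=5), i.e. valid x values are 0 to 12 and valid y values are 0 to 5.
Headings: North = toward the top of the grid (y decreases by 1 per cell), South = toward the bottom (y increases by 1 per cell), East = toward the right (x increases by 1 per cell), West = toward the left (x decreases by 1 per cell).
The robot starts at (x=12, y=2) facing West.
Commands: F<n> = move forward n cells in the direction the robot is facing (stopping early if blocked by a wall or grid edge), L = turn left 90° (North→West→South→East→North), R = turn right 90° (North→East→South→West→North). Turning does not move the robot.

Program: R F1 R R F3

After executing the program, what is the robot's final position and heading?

Start: (x=12, y=2), facing West
  R: turn right, now facing North
  F1: move forward 1, now at (x=12, y=1)
  R: turn right, now facing East
  R: turn right, now facing South
  F3: move forward 3, now at (x=12, y=4)
Final: (x=12, y=4), facing South

Answer: Final position: (x=12, y=4), facing South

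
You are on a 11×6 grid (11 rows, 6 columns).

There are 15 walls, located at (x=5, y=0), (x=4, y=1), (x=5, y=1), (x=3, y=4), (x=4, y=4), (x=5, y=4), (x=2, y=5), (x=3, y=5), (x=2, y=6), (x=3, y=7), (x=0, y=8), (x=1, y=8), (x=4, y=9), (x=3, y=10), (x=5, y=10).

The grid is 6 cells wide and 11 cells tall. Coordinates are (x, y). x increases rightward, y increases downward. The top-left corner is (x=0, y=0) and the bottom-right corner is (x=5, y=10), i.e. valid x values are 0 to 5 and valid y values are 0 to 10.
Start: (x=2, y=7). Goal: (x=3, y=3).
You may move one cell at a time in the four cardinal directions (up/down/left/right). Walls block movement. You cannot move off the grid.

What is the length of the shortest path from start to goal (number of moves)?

BFS from (x=2, y=7) until reaching (x=3, y=3):
  Distance 0: (x=2, y=7)
  Distance 1: (x=1, y=7), (x=2, y=8)
  Distance 2: (x=1, y=6), (x=0, y=7), (x=3, y=8), (x=2, y=9)
  Distance 3: (x=1, y=5), (x=0, y=6), (x=4, y=8), (x=1, y=9), (x=3, y=9), (x=2, y=10)
  Distance 4: (x=1, y=4), (x=0, y=5), (x=4, y=7), (x=5, y=8), (x=0, y=9), (x=1, y=10)
  Distance 5: (x=1, y=3), (x=0, y=4), (x=2, y=4), (x=4, y=6), (x=5, y=7), (x=5, y=9), (x=0, y=10)
  Distance 6: (x=1, y=2), (x=0, y=3), (x=2, y=3), (x=4, y=5), (x=3, y=6), (x=5, y=6)
  Distance 7: (x=1, y=1), (x=0, y=2), (x=2, y=2), (x=3, y=3), (x=5, y=5)  <- goal reached here
One shortest path (7 moves): (x=2, y=7) -> (x=1, y=7) -> (x=1, y=6) -> (x=1, y=5) -> (x=1, y=4) -> (x=2, y=4) -> (x=2, y=3) -> (x=3, y=3)

Answer: Shortest path length: 7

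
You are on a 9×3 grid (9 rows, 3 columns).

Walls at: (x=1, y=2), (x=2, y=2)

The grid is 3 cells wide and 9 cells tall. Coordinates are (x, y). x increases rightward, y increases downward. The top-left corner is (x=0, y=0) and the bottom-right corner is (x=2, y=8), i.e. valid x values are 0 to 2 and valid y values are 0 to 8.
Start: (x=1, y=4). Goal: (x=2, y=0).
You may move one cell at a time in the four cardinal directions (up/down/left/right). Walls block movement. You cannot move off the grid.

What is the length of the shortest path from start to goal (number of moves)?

Answer: Shortest path length: 7

Derivation:
BFS from (x=1, y=4) until reaching (x=2, y=0):
  Distance 0: (x=1, y=4)
  Distance 1: (x=1, y=3), (x=0, y=4), (x=2, y=4), (x=1, y=5)
  Distance 2: (x=0, y=3), (x=2, y=3), (x=0, y=5), (x=2, y=5), (x=1, y=6)
  Distance 3: (x=0, y=2), (x=0, y=6), (x=2, y=6), (x=1, y=7)
  Distance 4: (x=0, y=1), (x=0, y=7), (x=2, y=7), (x=1, y=8)
  Distance 5: (x=0, y=0), (x=1, y=1), (x=0, y=8), (x=2, y=8)
  Distance 6: (x=1, y=0), (x=2, y=1)
  Distance 7: (x=2, y=0)  <- goal reached here
One shortest path (7 moves): (x=1, y=4) -> (x=0, y=4) -> (x=0, y=3) -> (x=0, y=2) -> (x=0, y=1) -> (x=1, y=1) -> (x=2, y=1) -> (x=2, y=0)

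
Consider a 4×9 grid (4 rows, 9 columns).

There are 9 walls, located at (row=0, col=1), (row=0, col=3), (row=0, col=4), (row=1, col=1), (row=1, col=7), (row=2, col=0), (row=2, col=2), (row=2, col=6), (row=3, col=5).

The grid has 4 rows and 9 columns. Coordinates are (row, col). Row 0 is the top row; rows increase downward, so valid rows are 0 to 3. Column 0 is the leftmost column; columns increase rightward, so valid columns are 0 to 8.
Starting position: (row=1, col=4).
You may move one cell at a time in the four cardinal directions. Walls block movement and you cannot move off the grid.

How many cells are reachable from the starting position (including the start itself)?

Answer: Reachable cells: 25

Derivation:
BFS flood-fill from (row=1, col=4):
  Distance 0: (row=1, col=4)
  Distance 1: (row=1, col=3), (row=1, col=5), (row=2, col=4)
  Distance 2: (row=0, col=5), (row=1, col=2), (row=1, col=6), (row=2, col=3), (row=2, col=5), (row=3, col=4)
  Distance 3: (row=0, col=2), (row=0, col=6), (row=3, col=3)
  Distance 4: (row=0, col=7), (row=3, col=2)
  Distance 5: (row=0, col=8), (row=3, col=1)
  Distance 6: (row=1, col=8), (row=2, col=1), (row=3, col=0)
  Distance 7: (row=2, col=8)
  Distance 8: (row=2, col=7), (row=3, col=8)
  Distance 9: (row=3, col=7)
  Distance 10: (row=3, col=6)
Total reachable: 25 (grid has 27 open cells total)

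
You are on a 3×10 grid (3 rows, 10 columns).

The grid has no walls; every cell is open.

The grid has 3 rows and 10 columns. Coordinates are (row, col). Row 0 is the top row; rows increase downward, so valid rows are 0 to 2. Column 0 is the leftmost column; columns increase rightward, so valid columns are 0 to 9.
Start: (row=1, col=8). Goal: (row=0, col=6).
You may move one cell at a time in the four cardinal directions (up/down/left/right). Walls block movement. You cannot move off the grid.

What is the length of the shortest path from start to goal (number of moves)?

BFS from (row=1, col=8) until reaching (row=0, col=6):
  Distance 0: (row=1, col=8)
  Distance 1: (row=0, col=8), (row=1, col=7), (row=1, col=9), (row=2, col=8)
  Distance 2: (row=0, col=7), (row=0, col=9), (row=1, col=6), (row=2, col=7), (row=2, col=9)
  Distance 3: (row=0, col=6), (row=1, col=5), (row=2, col=6)  <- goal reached here
One shortest path (3 moves): (row=1, col=8) -> (row=1, col=7) -> (row=1, col=6) -> (row=0, col=6)

Answer: Shortest path length: 3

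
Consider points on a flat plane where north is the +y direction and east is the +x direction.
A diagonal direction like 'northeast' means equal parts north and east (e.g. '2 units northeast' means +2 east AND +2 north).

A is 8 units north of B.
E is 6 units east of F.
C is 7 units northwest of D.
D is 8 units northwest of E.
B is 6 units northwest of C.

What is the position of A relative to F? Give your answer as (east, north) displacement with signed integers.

Place F at the origin (east=0, north=0).
  E is 6 units east of F: delta (east=+6, north=+0); E at (east=6, north=0).
  D is 8 units northwest of E: delta (east=-8, north=+8); D at (east=-2, north=8).
  C is 7 units northwest of D: delta (east=-7, north=+7); C at (east=-9, north=15).
  B is 6 units northwest of C: delta (east=-6, north=+6); B at (east=-15, north=21).
  A is 8 units north of B: delta (east=+0, north=+8); A at (east=-15, north=29).
Therefore A relative to F: (east=-15, north=29).

Answer: A is at (east=-15, north=29) relative to F.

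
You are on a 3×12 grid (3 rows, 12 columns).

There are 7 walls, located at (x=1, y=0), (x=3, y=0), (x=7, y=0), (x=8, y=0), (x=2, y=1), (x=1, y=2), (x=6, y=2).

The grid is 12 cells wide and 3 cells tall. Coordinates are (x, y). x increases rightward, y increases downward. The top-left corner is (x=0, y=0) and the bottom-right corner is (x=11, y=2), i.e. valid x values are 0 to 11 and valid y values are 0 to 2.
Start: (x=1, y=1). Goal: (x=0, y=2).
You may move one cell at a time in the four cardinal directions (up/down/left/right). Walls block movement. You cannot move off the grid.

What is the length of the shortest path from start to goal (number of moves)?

Answer: Shortest path length: 2

Derivation:
BFS from (x=1, y=1) until reaching (x=0, y=2):
  Distance 0: (x=1, y=1)
  Distance 1: (x=0, y=1)
  Distance 2: (x=0, y=0), (x=0, y=2)  <- goal reached here
One shortest path (2 moves): (x=1, y=1) -> (x=0, y=1) -> (x=0, y=2)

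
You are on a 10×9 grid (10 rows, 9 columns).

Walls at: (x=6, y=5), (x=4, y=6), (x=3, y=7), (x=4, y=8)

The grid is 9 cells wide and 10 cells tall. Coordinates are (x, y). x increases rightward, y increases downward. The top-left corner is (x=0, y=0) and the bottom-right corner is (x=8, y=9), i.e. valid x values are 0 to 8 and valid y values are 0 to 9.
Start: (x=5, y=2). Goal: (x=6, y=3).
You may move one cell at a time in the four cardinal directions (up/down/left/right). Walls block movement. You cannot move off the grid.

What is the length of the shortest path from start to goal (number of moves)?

BFS from (x=5, y=2) until reaching (x=6, y=3):
  Distance 0: (x=5, y=2)
  Distance 1: (x=5, y=1), (x=4, y=2), (x=6, y=2), (x=5, y=3)
  Distance 2: (x=5, y=0), (x=4, y=1), (x=6, y=1), (x=3, y=2), (x=7, y=2), (x=4, y=3), (x=6, y=3), (x=5, y=4)  <- goal reached here
One shortest path (2 moves): (x=5, y=2) -> (x=6, y=2) -> (x=6, y=3)

Answer: Shortest path length: 2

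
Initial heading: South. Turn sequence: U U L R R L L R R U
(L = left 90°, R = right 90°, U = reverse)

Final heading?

Start: South
  U (U-turn (180°)) -> North
  U (U-turn (180°)) -> South
  L (left (90° counter-clockwise)) -> East
  R (right (90° clockwise)) -> South
  R (right (90° clockwise)) -> West
  L (left (90° counter-clockwise)) -> South
  L (left (90° counter-clockwise)) -> East
  R (right (90° clockwise)) -> South
  R (right (90° clockwise)) -> West
  U (U-turn (180°)) -> East
Final: East

Answer: Final heading: East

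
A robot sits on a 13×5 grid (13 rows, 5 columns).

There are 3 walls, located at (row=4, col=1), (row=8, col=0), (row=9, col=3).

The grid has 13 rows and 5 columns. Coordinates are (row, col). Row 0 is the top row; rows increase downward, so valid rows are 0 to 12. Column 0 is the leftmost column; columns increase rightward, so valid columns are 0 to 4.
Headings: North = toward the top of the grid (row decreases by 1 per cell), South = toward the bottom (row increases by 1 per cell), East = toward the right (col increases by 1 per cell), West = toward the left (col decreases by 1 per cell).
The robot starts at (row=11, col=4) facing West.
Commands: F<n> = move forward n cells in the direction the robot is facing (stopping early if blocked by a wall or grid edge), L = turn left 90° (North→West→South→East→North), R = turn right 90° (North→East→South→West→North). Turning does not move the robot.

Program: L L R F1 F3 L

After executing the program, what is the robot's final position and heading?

Answer: Final position: (row=12, col=4), facing East

Derivation:
Start: (row=11, col=4), facing West
  L: turn left, now facing South
  L: turn left, now facing East
  R: turn right, now facing South
  F1: move forward 1, now at (row=12, col=4)
  F3: move forward 0/3 (blocked), now at (row=12, col=4)
  L: turn left, now facing East
Final: (row=12, col=4), facing East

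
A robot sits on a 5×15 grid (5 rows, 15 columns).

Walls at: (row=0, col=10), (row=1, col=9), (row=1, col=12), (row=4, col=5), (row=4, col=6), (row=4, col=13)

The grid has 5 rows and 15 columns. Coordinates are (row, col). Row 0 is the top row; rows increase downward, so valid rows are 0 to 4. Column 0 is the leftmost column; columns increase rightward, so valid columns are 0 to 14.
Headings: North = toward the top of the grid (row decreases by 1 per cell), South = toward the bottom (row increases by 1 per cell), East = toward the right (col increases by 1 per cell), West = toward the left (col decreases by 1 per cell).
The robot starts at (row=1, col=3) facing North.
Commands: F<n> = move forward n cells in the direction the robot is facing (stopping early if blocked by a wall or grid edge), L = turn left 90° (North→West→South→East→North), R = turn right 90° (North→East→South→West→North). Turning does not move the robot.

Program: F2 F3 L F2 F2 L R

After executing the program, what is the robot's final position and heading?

Answer: Final position: (row=0, col=0), facing West

Derivation:
Start: (row=1, col=3), facing North
  F2: move forward 1/2 (blocked), now at (row=0, col=3)
  F3: move forward 0/3 (blocked), now at (row=0, col=3)
  L: turn left, now facing West
  F2: move forward 2, now at (row=0, col=1)
  F2: move forward 1/2 (blocked), now at (row=0, col=0)
  L: turn left, now facing South
  R: turn right, now facing West
Final: (row=0, col=0), facing West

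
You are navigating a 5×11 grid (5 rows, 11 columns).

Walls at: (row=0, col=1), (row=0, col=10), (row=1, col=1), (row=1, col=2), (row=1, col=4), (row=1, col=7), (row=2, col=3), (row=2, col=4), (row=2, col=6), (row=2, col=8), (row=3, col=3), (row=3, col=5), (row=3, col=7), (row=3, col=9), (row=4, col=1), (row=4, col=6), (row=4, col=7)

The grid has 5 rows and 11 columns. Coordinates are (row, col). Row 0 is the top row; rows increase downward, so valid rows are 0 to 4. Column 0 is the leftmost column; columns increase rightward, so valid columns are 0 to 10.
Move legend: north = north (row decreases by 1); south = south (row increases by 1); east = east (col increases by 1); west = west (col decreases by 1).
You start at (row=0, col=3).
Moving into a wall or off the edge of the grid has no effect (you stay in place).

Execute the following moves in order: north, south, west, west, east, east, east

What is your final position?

Answer: Final position: (row=1, col=3)

Derivation:
Start: (row=0, col=3)
  north (north): blocked, stay at (row=0, col=3)
  south (south): (row=0, col=3) -> (row=1, col=3)
  west (west): blocked, stay at (row=1, col=3)
  west (west): blocked, stay at (row=1, col=3)
  [×3]east (east): blocked, stay at (row=1, col=3)
Final: (row=1, col=3)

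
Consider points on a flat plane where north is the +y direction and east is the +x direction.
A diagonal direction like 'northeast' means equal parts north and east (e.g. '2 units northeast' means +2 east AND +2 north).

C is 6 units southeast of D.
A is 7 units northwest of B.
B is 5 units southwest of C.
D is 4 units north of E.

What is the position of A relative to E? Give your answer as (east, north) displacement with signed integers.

Place E at the origin (east=0, north=0).
  D is 4 units north of E: delta (east=+0, north=+4); D at (east=0, north=4).
  C is 6 units southeast of D: delta (east=+6, north=-6); C at (east=6, north=-2).
  B is 5 units southwest of C: delta (east=-5, north=-5); B at (east=1, north=-7).
  A is 7 units northwest of B: delta (east=-7, north=+7); A at (east=-6, north=0).
Therefore A relative to E: (east=-6, north=0).

Answer: A is at (east=-6, north=0) relative to E.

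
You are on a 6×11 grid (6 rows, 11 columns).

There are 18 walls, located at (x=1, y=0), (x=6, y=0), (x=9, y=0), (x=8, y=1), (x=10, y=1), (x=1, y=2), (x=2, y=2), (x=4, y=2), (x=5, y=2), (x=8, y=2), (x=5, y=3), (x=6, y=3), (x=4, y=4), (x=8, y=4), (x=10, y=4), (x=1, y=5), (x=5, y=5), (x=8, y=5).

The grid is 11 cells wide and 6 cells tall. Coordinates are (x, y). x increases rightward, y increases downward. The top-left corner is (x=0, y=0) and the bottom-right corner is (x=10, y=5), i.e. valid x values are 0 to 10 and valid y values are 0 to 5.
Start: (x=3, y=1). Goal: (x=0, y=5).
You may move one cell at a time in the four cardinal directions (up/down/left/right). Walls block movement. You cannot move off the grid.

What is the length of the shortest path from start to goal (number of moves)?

Answer: Shortest path length: 7

Derivation:
BFS from (x=3, y=1) until reaching (x=0, y=5):
  Distance 0: (x=3, y=1)
  Distance 1: (x=3, y=0), (x=2, y=1), (x=4, y=1), (x=3, y=2)
  Distance 2: (x=2, y=0), (x=4, y=0), (x=1, y=1), (x=5, y=1), (x=3, y=3)
  Distance 3: (x=5, y=0), (x=0, y=1), (x=6, y=1), (x=2, y=3), (x=4, y=3), (x=3, y=4)
  Distance 4: (x=0, y=0), (x=7, y=1), (x=0, y=2), (x=6, y=2), (x=1, y=3), (x=2, y=4), (x=3, y=5)
  Distance 5: (x=7, y=0), (x=7, y=2), (x=0, y=3), (x=1, y=4), (x=2, y=5), (x=4, y=5)
  Distance 6: (x=8, y=0), (x=7, y=3), (x=0, y=4)
  Distance 7: (x=8, y=3), (x=7, y=4), (x=0, y=5)  <- goal reached here
One shortest path (7 moves): (x=3, y=1) -> (x=2, y=1) -> (x=1, y=1) -> (x=0, y=1) -> (x=0, y=2) -> (x=0, y=3) -> (x=0, y=4) -> (x=0, y=5)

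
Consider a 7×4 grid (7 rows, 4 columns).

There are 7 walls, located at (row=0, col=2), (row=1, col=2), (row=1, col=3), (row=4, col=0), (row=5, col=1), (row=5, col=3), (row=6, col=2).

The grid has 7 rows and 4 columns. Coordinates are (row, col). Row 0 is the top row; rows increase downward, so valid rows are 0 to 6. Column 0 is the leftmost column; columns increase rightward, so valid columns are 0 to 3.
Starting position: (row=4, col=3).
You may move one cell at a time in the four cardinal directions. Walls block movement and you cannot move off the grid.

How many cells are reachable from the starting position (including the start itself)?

Answer: Reachable cells: 16

Derivation:
BFS flood-fill from (row=4, col=3):
  Distance 0: (row=4, col=3)
  Distance 1: (row=3, col=3), (row=4, col=2)
  Distance 2: (row=2, col=3), (row=3, col=2), (row=4, col=1), (row=5, col=2)
  Distance 3: (row=2, col=2), (row=3, col=1)
  Distance 4: (row=2, col=1), (row=3, col=0)
  Distance 5: (row=1, col=1), (row=2, col=0)
  Distance 6: (row=0, col=1), (row=1, col=0)
  Distance 7: (row=0, col=0)
Total reachable: 16 (grid has 21 open cells total)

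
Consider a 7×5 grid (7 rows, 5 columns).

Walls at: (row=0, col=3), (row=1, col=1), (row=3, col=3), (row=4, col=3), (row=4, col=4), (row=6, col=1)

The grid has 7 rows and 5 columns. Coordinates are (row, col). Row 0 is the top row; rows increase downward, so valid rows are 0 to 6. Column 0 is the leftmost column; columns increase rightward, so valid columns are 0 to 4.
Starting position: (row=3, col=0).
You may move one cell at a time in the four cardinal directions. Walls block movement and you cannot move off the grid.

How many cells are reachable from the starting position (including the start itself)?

BFS flood-fill from (row=3, col=0):
  Distance 0: (row=3, col=0)
  Distance 1: (row=2, col=0), (row=3, col=1), (row=4, col=0)
  Distance 2: (row=1, col=0), (row=2, col=1), (row=3, col=2), (row=4, col=1), (row=5, col=0)
  Distance 3: (row=0, col=0), (row=2, col=2), (row=4, col=2), (row=5, col=1), (row=6, col=0)
  Distance 4: (row=0, col=1), (row=1, col=2), (row=2, col=3), (row=5, col=2)
  Distance 5: (row=0, col=2), (row=1, col=3), (row=2, col=4), (row=5, col=3), (row=6, col=2)
  Distance 6: (row=1, col=4), (row=3, col=4), (row=5, col=4), (row=6, col=3)
  Distance 7: (row=0, col=4), (row=6, col=4)
Total reachable: 29 (grid has 29 open cells total)

Answer: Reachable cells: 29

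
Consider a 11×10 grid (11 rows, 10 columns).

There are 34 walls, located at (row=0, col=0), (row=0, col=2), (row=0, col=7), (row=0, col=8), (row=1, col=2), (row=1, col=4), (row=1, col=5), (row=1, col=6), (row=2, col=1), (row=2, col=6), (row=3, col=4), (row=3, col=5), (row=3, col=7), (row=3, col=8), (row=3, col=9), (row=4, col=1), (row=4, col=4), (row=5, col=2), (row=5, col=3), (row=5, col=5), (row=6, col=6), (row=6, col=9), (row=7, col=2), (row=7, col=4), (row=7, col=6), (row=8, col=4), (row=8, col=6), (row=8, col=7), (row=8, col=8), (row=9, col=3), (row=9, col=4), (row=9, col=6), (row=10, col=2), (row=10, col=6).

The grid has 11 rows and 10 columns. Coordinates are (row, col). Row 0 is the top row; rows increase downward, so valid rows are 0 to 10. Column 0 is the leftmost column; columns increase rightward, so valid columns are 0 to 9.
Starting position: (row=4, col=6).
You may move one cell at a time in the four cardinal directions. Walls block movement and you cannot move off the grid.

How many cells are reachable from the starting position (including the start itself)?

BFS flood-fill from (row=4, col=6):
  Distance 0: (row=4, col=6)
  Distance 1: (row=3, col=6), (row=4, col=5), (row=4, col=7), (row=5, col=6)
  Distance 2: (row=4, col=8), (row=5, col=7)
  Distance 3: (row=4, col=9), (row=5, col=8), (row=6, col=7)
  Distance 4: (row=5, col=9), (row=6, col=8), (row=7, col=7)
  Distance 5: (row=7, col=8)
  Distance 6: (row=7, col=9)
  Distance 7: (row=8, col=9)
  Distance 8: (row=9, col=9)
  Distance 9: (row=9, col=8), (row=10, col=9)
  Distance 10: (row=9, col=7), (row=10, col=8)
  Distance 11: (row=10, col=7)
Total reachable: 22 (grid has 76 open cells total)

Answer: Reachable cells: 22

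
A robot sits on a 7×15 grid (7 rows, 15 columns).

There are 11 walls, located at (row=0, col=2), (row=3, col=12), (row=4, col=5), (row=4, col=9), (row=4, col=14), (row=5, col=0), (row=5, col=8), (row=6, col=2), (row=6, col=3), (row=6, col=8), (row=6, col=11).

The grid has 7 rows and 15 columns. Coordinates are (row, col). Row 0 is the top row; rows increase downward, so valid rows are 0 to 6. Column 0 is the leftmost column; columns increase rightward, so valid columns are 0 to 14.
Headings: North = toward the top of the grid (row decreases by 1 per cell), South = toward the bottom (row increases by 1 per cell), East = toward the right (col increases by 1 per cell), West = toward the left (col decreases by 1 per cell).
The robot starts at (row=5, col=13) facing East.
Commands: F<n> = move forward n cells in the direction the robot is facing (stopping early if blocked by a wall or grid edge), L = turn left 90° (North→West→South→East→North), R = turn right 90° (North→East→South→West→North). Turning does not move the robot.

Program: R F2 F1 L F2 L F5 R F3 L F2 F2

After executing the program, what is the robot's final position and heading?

Start: (row=5, col=13), facing East
  R: turn right, now facing South
  F2: move forward 1/2 (blocked), now at (row=6, col=13)
  F1: move forward 0/1 (blocked), now at (row=6, col=13)
  L: turn left, now facing East
  F2: move forward 1/2 (blocked), now at (row=6, col=14)
  L: turn left, now facing North
  F5: move forward 1/5 (blocked), now at (row=5, col=14)
  R: turn right, now facing East
  F3: move forward 0/3 (blocked), now at (row=5, col=14)
  L: turn left, now facing North
  F2: move forward 0/2 (blocked), now at (row=5, col=14)
  F2: move forward 0/2 (blocked), now at (row=5, col=14)
Final: (row=5, col=14), facing North

Answer: Final position: (row=5, col=14), facing North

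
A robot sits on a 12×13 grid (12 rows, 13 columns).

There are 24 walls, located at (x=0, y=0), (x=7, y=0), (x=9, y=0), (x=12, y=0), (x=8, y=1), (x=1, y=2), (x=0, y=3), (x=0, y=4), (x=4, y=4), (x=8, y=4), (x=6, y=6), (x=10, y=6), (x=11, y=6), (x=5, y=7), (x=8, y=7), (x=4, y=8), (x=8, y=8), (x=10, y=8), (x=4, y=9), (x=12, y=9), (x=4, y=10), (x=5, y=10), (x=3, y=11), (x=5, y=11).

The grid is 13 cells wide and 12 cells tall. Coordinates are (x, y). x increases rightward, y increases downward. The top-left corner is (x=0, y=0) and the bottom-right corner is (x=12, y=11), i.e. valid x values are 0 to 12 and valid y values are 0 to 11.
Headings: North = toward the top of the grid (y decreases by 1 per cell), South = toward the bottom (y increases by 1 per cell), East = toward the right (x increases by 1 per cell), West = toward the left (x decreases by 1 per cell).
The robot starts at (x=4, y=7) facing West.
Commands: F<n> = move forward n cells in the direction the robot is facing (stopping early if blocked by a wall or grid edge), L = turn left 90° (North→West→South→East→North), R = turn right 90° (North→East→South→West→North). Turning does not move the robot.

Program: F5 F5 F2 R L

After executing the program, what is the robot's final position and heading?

Answer: Final position: (x=0, y=7), facing West

Derivation:
Start: (x=4, y=7), facing West
  F5: move forward 4/5 (blocked), now at (x=0, y=7)
  F5: move forward 0/5 (blocked), now at (x=0, y=7)
  F2: move forward 0/2 (blocked), now at (x=0, y=7)
  R: turn right, now facing North
  L: turn left, now facing West
Final: (x=0, y=7), facing West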